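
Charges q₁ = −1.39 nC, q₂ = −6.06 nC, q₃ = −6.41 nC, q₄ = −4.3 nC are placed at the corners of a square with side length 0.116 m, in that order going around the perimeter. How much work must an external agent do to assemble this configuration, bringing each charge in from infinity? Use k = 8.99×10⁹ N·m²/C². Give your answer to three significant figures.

The assembly work is the sum of pairwise potential energies, U = Σ_{i<j} kqᵢqⱼ/rᵢⱼ.
The four side pairs have separation 0.116 m and the two diagonal pairs 0.164 m.
Summing all 6 pair terms gives U = 8.18×10⁻⁶ J.

8.18×10⁻⁶ J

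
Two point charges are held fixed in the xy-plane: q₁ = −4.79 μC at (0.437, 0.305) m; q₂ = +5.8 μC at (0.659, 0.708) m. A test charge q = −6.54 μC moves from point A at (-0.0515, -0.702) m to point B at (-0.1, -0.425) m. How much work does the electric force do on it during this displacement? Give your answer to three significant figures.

-0.0251 J

The work done by the electric force is W_field = −ΔU = −q(V_B − V_A) = q(V_A − V_B).
At A: distances to the source charges are 1.12 m, 1.58 m; V_A = Σ kqᵢ/rᵢ = -5450 V.
At B: distances to the source charges are 0.906 m, 1.36 m; V_B = Σ kqᵢ/rᵢ = -9280 V.
ΔV = V_B − V_A = -3830 V.
W_field = −qΔV = −(-6.54×10⁻⁶ C)(-3830 V) = -0.0251 J.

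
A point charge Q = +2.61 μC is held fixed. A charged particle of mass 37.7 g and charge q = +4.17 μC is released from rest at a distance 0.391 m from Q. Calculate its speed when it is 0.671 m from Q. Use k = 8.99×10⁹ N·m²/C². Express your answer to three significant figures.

Only the electrostatic force acts, so mechanical energy is conserved: ½mv² = U₁ − U₂ = kQq(1/r₁ − 1/r₂).
U₁ − U₂ = (8.99×10⁹ N·m²/C²)(2.61×10⁻⁶ C)(4.17×10⁻⁶ C)(1/0.391 − 1/0.671) = 0.104 J.
v = √(2·0.104/0.0377) = 2.35 m/s.

2.35 m/s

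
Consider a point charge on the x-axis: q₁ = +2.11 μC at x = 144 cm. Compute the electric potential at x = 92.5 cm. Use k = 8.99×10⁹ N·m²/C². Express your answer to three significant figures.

3.68×10⁴ V

Electric potential is a scalar, so the contributions from each charge add algebraically: V = Σ kqᵢ/rᵢ.
V = k[(2.11×10⁻⁶)/(0.515)] = 3.68×10⁴ V.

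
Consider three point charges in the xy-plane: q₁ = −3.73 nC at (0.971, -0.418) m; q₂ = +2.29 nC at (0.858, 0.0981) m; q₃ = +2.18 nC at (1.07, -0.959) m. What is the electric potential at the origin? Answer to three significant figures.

The total potential is the scalar sum of each charge's contribution, V = Σ kqᵢ/rᵢ.
Distances from the field point to each charge: r₁ = 1.06 m, r₂ = 0.864 m, r₃ = 1.44 m.
V = k[(-3.73×10⁻⁹)/(1.06) + (2.29×10⁻⁹)/(0.864) + (2.18×10⁻⁹)/(1.44)] = 5.76 V.

5.76 V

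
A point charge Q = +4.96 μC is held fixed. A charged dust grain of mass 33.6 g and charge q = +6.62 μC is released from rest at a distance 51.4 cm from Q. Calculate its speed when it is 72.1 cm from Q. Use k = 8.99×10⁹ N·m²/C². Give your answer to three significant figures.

Only the electrostatic force acts, so mechanical energy is conserved: ½mv² = U₁ − U₂ = kQq(1/r₁ − 1/r₂).
U₁ − U₂ = (8.99×10⁹ N·m²/C²)(4.96×10⁻⁶ C)(6.62×10⁻⁶ C)(1/0.514 − 1/0.721) = 0.165 J.
v = √(2·0.165/0.0336) = 3.13 m/s.

3.13 m/s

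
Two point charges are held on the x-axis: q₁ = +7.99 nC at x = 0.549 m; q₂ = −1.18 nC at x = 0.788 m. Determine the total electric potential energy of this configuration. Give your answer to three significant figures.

The assembly work is the sum of pairwise potential energies, U = Σ_{i<j} kqᵢqⱼ/rᵢⱼ.
Pair separations: r₁₂ = 0.239 m.
U = (-3.55×10⁻⁷) = -3.55×10⁻⁷ J.

-3.55×10⁻⁷ J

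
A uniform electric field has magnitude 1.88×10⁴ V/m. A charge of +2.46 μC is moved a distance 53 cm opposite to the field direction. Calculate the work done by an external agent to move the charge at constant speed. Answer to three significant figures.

0.0245 J

The potential change for a displacement 53 cm opposite to the field direction is ΔV = +Ed = 9960 V.
W_ext = qΔV = 0.0245 J.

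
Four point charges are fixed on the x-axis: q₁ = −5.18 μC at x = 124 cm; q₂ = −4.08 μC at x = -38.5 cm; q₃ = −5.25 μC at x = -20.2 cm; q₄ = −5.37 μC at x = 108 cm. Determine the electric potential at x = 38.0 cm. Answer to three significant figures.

-2.52×10⁵ V

The total potential is the scalar sum of each charge's contribution, V = Σ kqᵢ/rᵢ.
Distances from the field point to each charge: r₁ = 0.860 m, r₂ = 0.765 m, r₃ = 0.582 m, r₄ = 0.700 m.
V = k[(-5.18×10⁻⁶)/(0.860) + (-4.08×10⁻⁶)/(0.765) + (-5.25×10⁻⁶)/(0.582) + (-5.37×10⁻⁶)/(0.700)] = -2.52×10⁵ V.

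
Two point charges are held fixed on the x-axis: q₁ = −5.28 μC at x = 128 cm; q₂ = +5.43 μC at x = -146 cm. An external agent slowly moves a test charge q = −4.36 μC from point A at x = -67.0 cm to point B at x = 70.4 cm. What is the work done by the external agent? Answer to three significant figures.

0.424 J

For quasistatic motion the external work equals the change in potential energy: W_ext = qΔV = q(V_B − V_A).
At A: distances to the source charges are 1.95 m, 0.790 m; V_A = Σ kqᵢ/rᵢ = 3.74×10⁴ V.
At B: distances to the source charges are 0.576 m, 2.16 m; V_B = Σ kqᵢ/rᵢ = -5.99×10⁴ V.
ΔV = V_B − V_A = -9.73×10⁴ V.
W_ext = qΔV = (-4.36×10⁻⁶ C)(-9.73×10⁴ V) = 0.424 J.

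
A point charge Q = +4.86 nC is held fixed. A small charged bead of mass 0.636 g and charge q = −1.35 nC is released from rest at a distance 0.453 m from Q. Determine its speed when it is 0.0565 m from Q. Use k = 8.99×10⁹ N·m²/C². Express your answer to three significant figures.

Only the electrostatic force acts, so mechanical energy is conserved: ½mv² = U₁ − U₂ = kQq(1/r₁ − 1/r₂).
U₁ − U₂ = (8.99×10⁹ N·m²/C²)(4.86×10⁻⁹ C)(-1.35×10⁻⁹ C)(1/0.453 − 1/0.0565) = 9.14×10⁻⁷ J.
v = √(2·9.14×10⁻⁷/6.36×10⁻⁴) = 0.0536 m/s.

0.0536 m/s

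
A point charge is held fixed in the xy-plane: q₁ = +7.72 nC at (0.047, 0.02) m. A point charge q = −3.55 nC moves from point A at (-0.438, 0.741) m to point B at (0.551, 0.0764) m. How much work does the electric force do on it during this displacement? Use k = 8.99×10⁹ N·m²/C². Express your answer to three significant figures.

2.02×10⁻⁷ J

The work done by the electric force is W_field = −ΔU = −q(V_B − V_A) = q(V_A − V_B).
At A: distance to the source charge is 0.869 m; V_A = kq₁/r = 79.9 V.
At B: distance to the source charge is 0.507 m; V_B = kq₁/r = 137 V.
ΔV = V_B − V_A = 57.0 V.
W_field = −qΔV = −(-3.55×10⁻⁹ C)(57.0 V) = 2.02×10⁻⁷ J.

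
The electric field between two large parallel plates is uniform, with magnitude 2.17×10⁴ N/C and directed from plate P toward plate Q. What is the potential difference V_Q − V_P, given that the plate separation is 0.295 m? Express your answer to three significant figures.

In a uniform field, potential decreases in the direction of E: ΔV = −E·d for a displacement d parallel to E.
Going from P to Q is a displacement of 0.295 m along the field, so V_Q − V_P = −Ed = -6400 V.

-6400 V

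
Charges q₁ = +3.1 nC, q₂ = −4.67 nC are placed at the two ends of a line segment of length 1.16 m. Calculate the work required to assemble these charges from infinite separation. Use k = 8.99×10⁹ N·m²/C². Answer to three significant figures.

-1.12×10⁻⁷ J

The assembly work is the sum of pairwise potential energies, U = Σ_{i<j} kqᵢqⱼ/rᵢⱼ.
The separation is r = 1.16 m.
U = (-1.12×10⁻⁷) = -1.12×10⁻⁷ J.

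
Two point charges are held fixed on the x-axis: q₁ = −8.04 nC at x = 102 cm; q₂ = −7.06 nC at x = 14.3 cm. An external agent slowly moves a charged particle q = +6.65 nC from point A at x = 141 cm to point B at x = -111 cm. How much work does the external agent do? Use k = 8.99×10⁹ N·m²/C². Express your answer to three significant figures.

For quasistatic motion the external work equals the change in potential energy: W_ext = qΔV = q(V_B − V_A).
At A: distances to the source charges are 0.390 m, 1.27 m; V_A = Σ kqᵢ/rᵢ = -235 V.
At B: distances to the source charges are 2.13 m, 1.25 m; V_B = Σ kqᵢ/rᵢ = -84.6 V.
ΔV = V_B − V_A = 151 V.
W_ext = qΔV = (6.65×10⁻⁹ C)(151 V) = 1.00×10⁻⁶ J.

1.00×10⁻⁶ J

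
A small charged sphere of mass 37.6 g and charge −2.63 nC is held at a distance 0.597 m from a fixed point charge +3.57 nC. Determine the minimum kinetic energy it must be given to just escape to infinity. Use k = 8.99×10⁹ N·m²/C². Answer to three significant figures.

To just escape, total mechanical energy must reach zero at infinity: ½mv²_min + U = 0, so ½mv²_min = −U = |kQq|/r.
|U| = |kQq|/r = (8.99×10⁹ N·m²/C²)(3.57×10⁻⁹)(2.63×10⁻⁹)/(0.597) = 1.41×10⁻⁷ J.

1.41×10⁻⁷ J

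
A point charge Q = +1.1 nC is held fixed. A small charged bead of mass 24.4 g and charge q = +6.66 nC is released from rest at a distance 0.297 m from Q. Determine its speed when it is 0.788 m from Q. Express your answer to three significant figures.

3.37×10⁻³ m/s

Only the electrostatic force acts, so mechanical energy is conserved: ½mv² = U₁ − U₂ = kQq(1/r₁ − 1/r₂).
U₁ − U₂ = (8.99×10⁹ N·m²/C²)(1.10×10⁻⁹ C)(6.66×10⁻⁹ C)(1/0.297 − 1/0.788) = 1.38×10⁻⁷ J.
v = √(2·1.38×10⁻⁷/0.0244) = 3.37×10⁻³ m/s.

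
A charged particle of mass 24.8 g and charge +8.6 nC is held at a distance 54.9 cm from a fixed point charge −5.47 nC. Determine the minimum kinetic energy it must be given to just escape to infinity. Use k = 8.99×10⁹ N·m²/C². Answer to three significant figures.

7.70×10⁻⁷ J

To just escape, total mechanical energy must reach zero at infinity: ½mv²_min + U = 0, so ½mv²_min = −U = |kQq|/r.
|U| = |kQq|/r = (8.99×10⁹ N·m²/C²)(5.47×10⁻⁹)(8.60×10⁻⁹)/(0.549) = 7.70×10⁻⁷ J.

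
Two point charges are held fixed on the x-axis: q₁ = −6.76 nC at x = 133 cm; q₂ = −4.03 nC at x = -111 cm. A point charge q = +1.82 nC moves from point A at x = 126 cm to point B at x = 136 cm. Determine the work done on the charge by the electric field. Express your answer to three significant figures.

The work done by the electric force is W_field = −ΔU = −q(V_B − V_A) = q(V_A − V_B).
At A: distances to the source charges are 0.0700 m, 2.37 m; V_A = Σ kqᵢ/rᵢ = -883 V.
At B: distances to the source charges are 0.0300 m, 2.47 m; V_B = Σ kqᵢ/rᵢ = -2040 V.
ΔV = V_B − V_A = -1160 V.
W_field = −qΔV = −(1.82×10⁻⁹ C)(-1160 V) = 2.11×10⁻⁶ J.

2.11×10⁻⁶ J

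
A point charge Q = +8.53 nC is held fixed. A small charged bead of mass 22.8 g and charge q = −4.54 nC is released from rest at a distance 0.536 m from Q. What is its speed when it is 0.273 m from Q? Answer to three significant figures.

7.41×10⁻³ m/s

Only the electrostatic force acts, so mechanical energy is conserved: ½mv² = U₁ − U₂ = kQq(1/r₁ − 1/r₂).
U₁ − U₂ = (8.99×10⁹ N·m²/C²)(8.53×10⁻⁹ C)(-4.54×10⁻⁹ C)(1/0.536 − 1/0.273) = 6.26×10⁻⁷ J.
v = √(2·6.26×10⁻⁷/0.0228) = 7.41×10⁻³ m/s.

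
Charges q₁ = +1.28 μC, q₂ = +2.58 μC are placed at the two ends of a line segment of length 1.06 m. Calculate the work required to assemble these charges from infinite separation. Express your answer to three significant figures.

The work to assemble the configuration equals its total potential energy, U = Σ kqᵢqⱼ/rᵢⱼ over all pairs.
The separation is r = 1.06 m.
U = (0.0280) = 0.0280 J.

0.0280 J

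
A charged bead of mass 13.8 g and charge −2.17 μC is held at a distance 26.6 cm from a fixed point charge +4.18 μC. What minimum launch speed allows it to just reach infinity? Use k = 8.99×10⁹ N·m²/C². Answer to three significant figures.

6.67 m/s

To just escape, total mechanical energy must reach zero at infinity: ½mv²_min + U = 0, so ½mv²_min = −U = |kQq|/r.
|U| = |kQq|/r = (8.99×10⁹ N·m²/C²)(4.18×10⁻⁶)(2.17×10⁻⁶)/(0.266) = 0.307 J.
v_min = √(2|U|/m) = √(2·0.307/0.0138) = 6.67 m/s.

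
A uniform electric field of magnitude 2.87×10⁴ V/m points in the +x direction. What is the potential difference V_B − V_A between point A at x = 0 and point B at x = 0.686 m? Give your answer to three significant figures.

In a uniform field, potential decreases in the direction of E: V_B − V_A = −E·Δx.
V_B − V_A = −(2.87×10⁴ V/m)(0.686 m) = -1.97×10⁴ V.

-1.97×10⁴ V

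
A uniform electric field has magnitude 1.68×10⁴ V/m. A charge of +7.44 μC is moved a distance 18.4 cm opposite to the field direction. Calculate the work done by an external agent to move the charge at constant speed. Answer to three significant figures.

0.0230 J

The potential change for a displacement 18.4 cm opposite to the field direction is ΔV = +Ed = 3090 V.
W_ext = qΔV = 0.0230 J.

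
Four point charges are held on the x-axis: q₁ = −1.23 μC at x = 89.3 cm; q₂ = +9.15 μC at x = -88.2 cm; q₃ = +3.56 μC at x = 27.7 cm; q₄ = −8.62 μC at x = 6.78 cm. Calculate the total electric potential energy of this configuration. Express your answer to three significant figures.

-1.82 J

The work to assemble the configuration equals its total potential energy, U = Σ kqᵢqⱼ/rᵢⱼ over all pairs.
Pair separations: r₁₂ = 1.77 m, r₁₃ = 0.616 m, r₁₄ = 0.825 m, r₂₃ = 1.16 m, r₂₄ = 0.950 m, r₃₄ = 0.209 m.
Summing all 6 pair terms gives U = -1.82 J.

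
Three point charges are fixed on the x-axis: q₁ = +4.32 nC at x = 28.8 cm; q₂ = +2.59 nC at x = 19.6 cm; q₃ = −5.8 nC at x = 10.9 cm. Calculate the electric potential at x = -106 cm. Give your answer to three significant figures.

The total potential is the scalar sum of each charge's contribution, V = Σ kqᵢ/rᵢ.
Distances from the field point to each charge: r₁ = 1.35 m, r₂ = 1.26 m, r₃ = 1.17 m.
V = k[(4.32×10⁻⁹)/(1.35) + (2.59×10⁻⁹)/(1.26) + (-5.80×10⁻⁹)/(1.17)] = 2.75 V.

2.75 V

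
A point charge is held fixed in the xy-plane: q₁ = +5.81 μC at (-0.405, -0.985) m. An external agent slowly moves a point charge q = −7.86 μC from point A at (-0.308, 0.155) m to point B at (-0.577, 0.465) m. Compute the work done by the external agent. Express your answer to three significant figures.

For quasistatic motion the external work equals the change in potential energy: W_ext = qΔV = q(V_B − V_A).
At A: distance to the source charge is 1.14 m; V_A = kq₁/r = 4.57×10⁴ V.
At B: distance to the source charge is 1.46 m; V_B = kq₁/r = 3.58×10⁴ V.
ΔV = V_B − V_A = -9880 V.
W_ext = qΔV = (-7.86×10⁻⁶ C)(-9880 V) = 0.0777 J.

0.0777 J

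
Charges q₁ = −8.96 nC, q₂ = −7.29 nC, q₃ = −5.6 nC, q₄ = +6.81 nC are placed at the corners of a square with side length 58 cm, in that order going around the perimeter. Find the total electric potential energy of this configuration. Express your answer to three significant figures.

1.14×10⁻⁷ J

The assembly work is the sum of pairwise potential energies, U = Σ_{i<j} kqᵢqⱼ/rᵢⱼ.
The four side pairs have separation 0.580 m and the two diagonal pairs 0.820 m.
Summing all 6 pair terms gives U = 1.14×10⁻⁷ J.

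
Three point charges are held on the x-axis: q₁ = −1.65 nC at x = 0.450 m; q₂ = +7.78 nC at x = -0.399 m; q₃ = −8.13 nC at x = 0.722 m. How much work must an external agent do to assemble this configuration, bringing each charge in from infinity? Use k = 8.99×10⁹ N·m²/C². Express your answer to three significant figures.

The work to assemble the configuration equals its total potential energy, U = Σ kqᵢqⱼ/rᵢⱼ over all pairs.
Pair separations: r₁₂ = 0.849 m, r₁₃ = 0.272 m, r₂₃ = 1.12 m.
U = (-1.36×10⁻⁷) + (4.43×10⁻⁷) + (-5.07×10⁻⁷) = -2.00×10⁻⁷ J.

-2.00×10⁻⁷ J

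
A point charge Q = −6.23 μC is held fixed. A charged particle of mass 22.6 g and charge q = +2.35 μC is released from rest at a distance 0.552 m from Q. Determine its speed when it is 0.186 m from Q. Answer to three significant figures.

Only the electrostatic force acts, so mechanical energy is conserved: ½mv² = U₁ − U₂ = kQq(1/r₁ − 1/r₂).
U₁ − U₂ = (8.99×10⁹ N·m²/C²)(-6.23×10⁻⁶ C)(2.35×10⁻⁶ C)(1/0.552 − 1/0.186) = 0.469 J.
v = √(2·0.469/0.0226) = 6.44 m/s.

6.44 m/s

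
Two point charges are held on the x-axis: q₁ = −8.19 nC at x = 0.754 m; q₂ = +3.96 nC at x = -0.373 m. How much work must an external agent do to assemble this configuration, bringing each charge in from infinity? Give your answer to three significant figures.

The assembly work is the sum of pairwise potential energies, U = Σ_{i<j} kqᵢqⱼ/rᵢⱼ.
Pair separations: r₁₂ = 1.13 m.
U = (-2.59×10⁻⁷) = -2.59×10⁻⁷ J.

-2.59×10⁻⁷ J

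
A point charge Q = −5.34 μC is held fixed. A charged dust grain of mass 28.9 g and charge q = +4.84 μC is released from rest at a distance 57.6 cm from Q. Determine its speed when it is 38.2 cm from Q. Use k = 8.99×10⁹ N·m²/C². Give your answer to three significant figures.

Only the electrostatic force acts, so mechanical energy is conserved: ½mv² = U₁ − U₂ = kQq(1/r₁ − 1/r₂).
U₁ − U₂ = (8.99×10⁹ N·m²/C²)(-5.34×10⁻⁶ C)(4.84×10⁻⁶ C)(1/0.576 − 1/0.382) = 0.205 J.
v = √(2·0.205/0.0289) = 3.77 m/s.

3.77 m/s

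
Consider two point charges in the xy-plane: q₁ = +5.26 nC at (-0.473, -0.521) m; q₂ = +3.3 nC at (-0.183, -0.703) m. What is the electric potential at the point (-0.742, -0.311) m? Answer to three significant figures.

182 V

The total potential is the scalar sum of each charge's contribution, V = Σ kqᵢ/rᵢ.
Distances from the field point to each charge: r₁ = 0.341 m, r₂ = 0.683 m.
V = k[(5.26×10⁻⁹)/(0.341) + (3.30×10⁻⁹)/(0.683)] = 182 V.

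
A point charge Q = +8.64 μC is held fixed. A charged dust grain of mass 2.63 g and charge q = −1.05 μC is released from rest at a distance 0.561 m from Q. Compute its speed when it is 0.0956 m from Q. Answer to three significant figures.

Only the electrostatic force acts, so mechanical energy is conserved: ½mv² = U₁ − U₂ = kQq(1/r₁ − 1/r₂).
U₁ − U₂ = (8.99×10⁹ N·m²/C²)(8.64×10⁻⁶ C)(-1.05×10⁻⁶ C)(1/0.561 − 1/0.0956) = 0.708 J.
v = √(2·0.708/2.63×10⁻³) = 23.2 m/s.

23.2 m/s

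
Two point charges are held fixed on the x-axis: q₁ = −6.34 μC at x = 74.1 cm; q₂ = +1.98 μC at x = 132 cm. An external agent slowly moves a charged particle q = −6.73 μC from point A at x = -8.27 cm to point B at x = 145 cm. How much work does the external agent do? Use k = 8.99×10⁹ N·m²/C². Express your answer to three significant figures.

For quasistatic motion the external work equals the change in potential energy: W_ext = qΔV = q(V_B − V_A).
At A: distances to the source charges are 0.824 m, 1.40 m; V_A = Σ kqᵢ/rᵢ = -5.65×10⁴ V.
At B: distances to the source charges are 0.709 m, 0.130 m; V_B = Σ kqᵢ/rᵢ = 5.65×10⁴ V.
ΔV = V_B − V_A = 1.13×10⁵ V.
W_ext = qΔV = (-6.73×10⁻⁶ C)(1.13×10⁵ V) = -0.761 J.

-0.761 J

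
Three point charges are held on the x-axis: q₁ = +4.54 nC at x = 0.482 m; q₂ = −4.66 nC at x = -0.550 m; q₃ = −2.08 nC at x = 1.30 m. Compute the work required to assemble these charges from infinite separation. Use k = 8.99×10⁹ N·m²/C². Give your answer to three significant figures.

The assembly work is the sum of pairwise potential energies, U = Σ_{i<j} kqᵢqⱼ/rᵢⱼ.
Pair separations: r₁₂ = 1.03 m, r₁₃ = 0.818 m, r₂₃ = 1.85 m.
U = (-1.84×10⁻⁷) + (-1.04×10⁻⁷) + (4.71×10⁻⁸) = -2.41×10⁻⁷ J.

-2.41×10⁻⁷ J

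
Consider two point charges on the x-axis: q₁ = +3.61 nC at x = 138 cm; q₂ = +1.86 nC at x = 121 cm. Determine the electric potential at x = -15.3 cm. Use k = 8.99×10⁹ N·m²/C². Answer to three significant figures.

33.4 V

Electric potential is a scalar, so the contributions from each charge add algebraically: V = Σ kqᵢ/rᵢ.
Distances from the field point to each charge: r₁ = 1.53 m, r₂ = 1.36 m.
V = k[(3.61×10⁻⁹)/(1.53) + (1.86×10⁻⁹)/(1.36)] = 33.4 V.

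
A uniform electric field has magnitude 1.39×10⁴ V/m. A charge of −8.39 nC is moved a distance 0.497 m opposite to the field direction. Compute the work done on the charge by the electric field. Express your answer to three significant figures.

5.80×10⁻⁵ J

The potential change for a displacement 0.497 m opposite to the field direction is ΔV = +Ed = 6910 V.
W_field = −qΔV = 5.80×10⁻⁵ J.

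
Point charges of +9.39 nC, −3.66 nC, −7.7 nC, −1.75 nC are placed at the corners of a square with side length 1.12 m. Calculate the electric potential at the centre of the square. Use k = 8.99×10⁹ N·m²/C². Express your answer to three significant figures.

-42.2 V

Electric potential is a scalar, so the contributions from each charge add algebraically: V = Σ kqᵢ/rᵢ.
The distance from each corner to the centre is a√2/2 = 0.792 m.
V = k[(9.39×10⁻⁹)/(0.792) + (-3.66×10⁻⁹)/(0.792) + (-7.70×10⁻⁹)/(0.792) + (-1.75×10⁻⁹)/(0.792)] = -42.2 V.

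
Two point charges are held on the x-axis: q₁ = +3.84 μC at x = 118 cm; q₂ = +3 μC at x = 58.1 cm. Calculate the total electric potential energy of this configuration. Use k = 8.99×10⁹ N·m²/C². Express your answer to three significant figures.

0.173 J

The assembly work is the sum of pairwise potential energies, U = Σ_{i<j} kqᵢqⱼ/rᵢⱼ.
Pair separations: r₁₂ = 0.599 m.
U = (0.173) = 0.173 J.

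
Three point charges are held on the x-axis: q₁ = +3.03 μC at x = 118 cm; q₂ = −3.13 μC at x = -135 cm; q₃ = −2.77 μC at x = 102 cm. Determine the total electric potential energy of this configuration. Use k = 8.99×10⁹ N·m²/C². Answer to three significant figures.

The work to assemble the configuration equals its total potential energy, U = Σ kqᵢqⱼ/rᵢⱼ over all pairs.
Pair separations: r₁₂ = 2.53 m, r₁₃ = 0.160 m, r₂₃ = 2.37 m.
U = (-0.0337) + (-0.472) + (0.0329) = -0.472 J.

-0.472 J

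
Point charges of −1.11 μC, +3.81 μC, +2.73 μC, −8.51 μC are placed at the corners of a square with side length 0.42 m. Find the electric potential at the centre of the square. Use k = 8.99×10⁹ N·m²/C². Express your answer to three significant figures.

The total potential is the scalar sum of each charge's contribution, V = Σ kqᵢ/rᵢ.
The distance from each corner to the centre is a√2/2 = 0.297 m.
V = k[(-1.11×10⁻⁶)/(0.297) + (3.81×10⁻⁶)/(0.297) + (2.73×10⁻⁶)/(0.297) + (-8.51×10⁻⁶)/(0.297)] = -9.32×10⁴ V.

-9.32×10⁴ V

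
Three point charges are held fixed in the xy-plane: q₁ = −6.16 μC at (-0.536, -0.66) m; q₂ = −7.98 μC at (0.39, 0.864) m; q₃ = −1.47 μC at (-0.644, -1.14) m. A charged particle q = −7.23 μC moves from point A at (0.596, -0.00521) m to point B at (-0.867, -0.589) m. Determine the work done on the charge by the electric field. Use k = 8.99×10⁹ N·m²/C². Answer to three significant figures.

-0.670 J

The work done by the electric force is W_field = −ΔU = −q(V_B − V_A) = q(V_A − V_B).
At A: distances to the source charges are 1.31 m, 0.893 m, 1.68 m; V_A = Σ kqᵢ/rᵢ = -1.31×10⁵ V.
At B: distances to the source charges are 0.339 m, 1.92 m, 0.594 m; V_B = Σ kqᵢ/rᵢ = -2.23×10⁵ V.
ΔV = V_B − V_A = -9.26×10⁴ V.
W_field = −qΔV = −(-7.23×10⁻⁶ C)(-9.26×10⁴ V) = -0.670 J.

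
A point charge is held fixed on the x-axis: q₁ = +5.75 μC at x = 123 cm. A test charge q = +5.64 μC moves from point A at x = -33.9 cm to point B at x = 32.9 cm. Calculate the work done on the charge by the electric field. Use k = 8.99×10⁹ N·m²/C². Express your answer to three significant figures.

-0.138 J

The work done by the electric force is W_field = −ΔU = −q(V_B − V_A) = q(V_A − V_B).
At A: distance to the source charge is 1.57 m; V_A = kq₁/r = 3.29×10⁴ V.
At B: distance to the source charge is 0.901 m; V_B = kq₁/r = 5.74×10⁴ V.
ΔV = V_B − V_A = 2.44×10⁴ V.
W_field = −qΔV = −(5.64×10⁻⁶ C)(2.44×10⁴ V) = -0.138 J.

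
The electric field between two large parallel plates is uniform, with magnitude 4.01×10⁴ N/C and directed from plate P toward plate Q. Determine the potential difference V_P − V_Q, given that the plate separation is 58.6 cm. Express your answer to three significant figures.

2.35×10⁴ V

In a uniform field, potential decreases in the direction of E: ΔV = −E·d for a displacement d parallel to E.
Going from Q to P is a displacement of 58.6 cm opposite to the field, so V_P − V_Q = +Ed = 2.35×10⁴ V.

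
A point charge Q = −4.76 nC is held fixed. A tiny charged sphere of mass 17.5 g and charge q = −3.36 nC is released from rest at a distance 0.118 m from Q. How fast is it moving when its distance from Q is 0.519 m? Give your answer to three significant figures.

Only the electrostatic force acts, so mechanical energy is conserved: ½mv² = U₁ − U₂ = kQq(1/r₁ − 1/r₂).
U₁ − U₂ = (8.99×10⁹ N·m²/C²)(-4.76×10⁻⁹ C)(-3.36×10⁻⁹ C)(1/0.118 − 1/0.519) = 9.41×10⁻⁷ J.
v = √(2·9.41×10⁻⁷/0.0175) = 0.0104 m/s.

0.0104 m/s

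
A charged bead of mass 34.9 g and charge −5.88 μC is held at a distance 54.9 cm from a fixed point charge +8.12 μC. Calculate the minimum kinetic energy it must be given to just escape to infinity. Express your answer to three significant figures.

To just escape, total mechanical energy must reach zero at infinity: ½mv²_min + U = 0, so ½mv²_min = −U = |kQq|/r.
|U| = |kQq|/r = (8.99×10⁹ N·m²/C²)(8.12×10⁻⁶)(5.88×10⁻⁶)/(0.549) = 0.782 J.

0.782 J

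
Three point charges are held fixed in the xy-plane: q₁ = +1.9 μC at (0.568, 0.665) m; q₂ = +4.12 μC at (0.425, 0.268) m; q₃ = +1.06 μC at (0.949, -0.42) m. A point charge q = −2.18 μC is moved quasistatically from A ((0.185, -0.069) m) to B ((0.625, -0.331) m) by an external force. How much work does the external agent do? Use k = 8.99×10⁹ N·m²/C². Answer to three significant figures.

0.0378 J

For quasistatic motion the external work equals the change in potential energy: W_ext = qΔV = q(V_B − V_A).
At A: distances to the source charges are 0.828 m, 0.414 m, 0.841 m; V_A = Σ kqᵢ/rᵢ = 1.21×10⁵ V.
At B: distances to the source charges are 0.998 m, 0.632 m, 0.336 m; V_B = Σ kqᵢ/rᵢ = 1.04×10⁵ V.
ΔV = V_B − V_A = -1.74×10⁴ V.
W_ext = qΔV = (-2.18×10⁻⁶ C)(-1.74×10⁴ V) = 0.0378 J.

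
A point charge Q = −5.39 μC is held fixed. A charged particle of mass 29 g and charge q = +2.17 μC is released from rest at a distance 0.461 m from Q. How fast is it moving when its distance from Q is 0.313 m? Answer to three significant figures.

Only the electrostatic force acts, so mechanical energy is conserved: ½mv² = U₁ − U₂ = kQq(1/r₁ − 1/r₂).
U₁ − U₂ = (8.99×10⁹ N·m²/C²)(-5.39×10⁻⁶ C)(2.17×10⁻⁶ C)(1/0.461 − 1/0.313) = 0.108 J.
v = √(2·0.108/0.0290) = 2.73 m/s.

2.73 m/s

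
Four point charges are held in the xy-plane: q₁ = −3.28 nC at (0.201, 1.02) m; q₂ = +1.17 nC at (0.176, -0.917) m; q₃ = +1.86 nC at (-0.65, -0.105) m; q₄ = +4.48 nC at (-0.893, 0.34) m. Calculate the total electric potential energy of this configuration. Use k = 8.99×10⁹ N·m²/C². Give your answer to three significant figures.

3.39×10⁻⁸ J

The work to assemble the configuration equals its total potential energy, U = Σ kqᵢqⱼ/rᵢⱼ over all pairs.
Pair separations: r₁₂ = 1.94 m, r₁₃ = 1.41 m, r₁₄ = 1.29 m, r₂₃ = 1.16 m, r₂₄ = 1.65 m, r₃₄ = 0.507 m.
Summing all 6 pair terms gives U = 3.39×10⁻⁸ J.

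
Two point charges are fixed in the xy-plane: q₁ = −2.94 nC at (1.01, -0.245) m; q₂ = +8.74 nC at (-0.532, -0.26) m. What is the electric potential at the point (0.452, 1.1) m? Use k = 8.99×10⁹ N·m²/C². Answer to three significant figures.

28.7 V

The total potential is the scalar sum of each charge's contribution, V = Σ kqᵢ/rᵢ.
Distances from the field point to each charge: r₁ = 1.46 m, r₂ = 1.68 m.
V = k[(-2.94×10⁻⁹)/(1.46) + (8.74×10⁻⁹)/(1.68)] = 28.7 V.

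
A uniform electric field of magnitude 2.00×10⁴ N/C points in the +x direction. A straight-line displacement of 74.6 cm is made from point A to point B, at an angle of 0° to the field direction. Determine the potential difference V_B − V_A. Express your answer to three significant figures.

Only the component of displacement along E changes the potential: ΔV = −E·d·cosθ.
ΔV = −(2.00×10⁴ V/m)(0.746 m)cos0° = -1.49×10⁴ V.

-1.49×10⁴ V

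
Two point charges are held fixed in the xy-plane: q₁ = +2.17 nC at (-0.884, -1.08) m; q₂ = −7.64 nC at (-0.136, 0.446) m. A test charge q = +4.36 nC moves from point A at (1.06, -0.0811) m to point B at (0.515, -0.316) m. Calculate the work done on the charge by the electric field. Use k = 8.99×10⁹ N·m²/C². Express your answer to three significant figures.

5.52×10⁻⁸ J

The work done by the electric force is W_field = −ΔU = −q(V_B − V_A) = q(V_A − V_B).
At A: distances to the source charges are 2.19 m, 1.31 m; V_A = Σ kqᵢ/rᵢ = -43.6 V.
At B: distances to the source charges are 1.59 m, 1.00 m; V_B = Σ kqᵢ/rᵢ = -56.3 V.
ΔV = V_B − V_A = -12.7 V.
W_field = −qΔV = −(4.36×10⁻⁹ C)(-12.7 V) = 5.52×10⁻⁸ J.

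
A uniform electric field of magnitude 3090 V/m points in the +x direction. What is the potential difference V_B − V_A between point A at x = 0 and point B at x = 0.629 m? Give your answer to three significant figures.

-1940 V

In a uniform field, potential decreases in the direction of E: V_B − V_A = −E·Δx.
V_B − V_A = −(3090 V/m)(0.629 m) = -1940 V.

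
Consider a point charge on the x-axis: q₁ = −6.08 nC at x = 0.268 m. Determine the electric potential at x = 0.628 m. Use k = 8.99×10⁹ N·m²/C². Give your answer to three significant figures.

The total potential is the scalar sum of each charge's contribution, V = Σ kqᵢ/rᵢ.
V = k[(-6.08×10⁻⁹)/(0.360)] = -152 V.

-152 V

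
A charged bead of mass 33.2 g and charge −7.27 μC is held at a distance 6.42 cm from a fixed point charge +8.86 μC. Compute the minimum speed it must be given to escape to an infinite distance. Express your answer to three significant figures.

23.3 m/s

To just escape, total mechanical energy must reach zero at infinity: ½mv²_min + U = 0, so ½mv²_min = −U = |kQq|/r.
|U| = |kQq|/r = (8.99×10⁹ N·m²/C²)(8.86×10⁻⁶)(7.27×10⁻⁶)/(0.0642) = 9.02 J.
v_min = √(2|U|/m) = √(2·9.02/0.0332) = 23.3 m/s.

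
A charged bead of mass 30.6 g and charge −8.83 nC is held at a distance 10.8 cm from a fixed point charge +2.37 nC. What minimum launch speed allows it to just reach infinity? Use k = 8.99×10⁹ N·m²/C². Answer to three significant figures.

To just escape, total mechanical energy must reach zero at infinity: ½mv²_min + U = 0, so ½mv²_min = −U = |kQq|/r.
|U| = |kQq|/r = (8.99×10⁹ N·m²/C²)(2.37×10⁻⁹)(8.83×10⁻⁹)/(0.108) = 1.74×10⁻⁶ J.
v_min = √(2|U|/m) = √(2·1.74×10⁻⁶/0.0306) = 0.0107 m/s.

0.0107 m/s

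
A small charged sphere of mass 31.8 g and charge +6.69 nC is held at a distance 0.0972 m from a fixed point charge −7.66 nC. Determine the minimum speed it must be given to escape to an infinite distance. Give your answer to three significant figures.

To just escape, total mechanical energy must reach zero at infinity: ½mv²_min + U = 0, so ½mv²_min = −U = |kQq|/r.
|U| = |kQq|/r = (8.99×10⁹ N·m²/C²)(7.66×10⁻⁹)(6.69×10⁻⁹)/(0.0972) = 4.74×10⁻⁶ J.
v_min = √(2|U|/m) = √(2·4.74×10⁻⁶/0.0318) = 0.0173 m/s.

0.0173 m/s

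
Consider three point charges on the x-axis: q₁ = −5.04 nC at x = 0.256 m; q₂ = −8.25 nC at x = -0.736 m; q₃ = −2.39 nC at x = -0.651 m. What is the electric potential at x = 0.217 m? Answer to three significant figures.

-1260 V

The total potential is the scalar sum of each charge's contribution, V = Σ kqᵢ/rᵢ.
Distances from the field point to each charge: r₁ = 0.0390 m, r₂ = 0.953 m, r₃ = 0.868 m.
V = k[(-5.04×10⁻⁹)/(0.0390) + (-8.25×10⁻⁹)/(0.953) + (-2.39×10⁻⁹)/(0.868)] = -1260 V.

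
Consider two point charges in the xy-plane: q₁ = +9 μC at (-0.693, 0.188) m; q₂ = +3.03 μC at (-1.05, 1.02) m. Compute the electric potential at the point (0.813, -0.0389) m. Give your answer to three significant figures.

Electric potential is a scalar, so the contributions from each charge add algebraically: V = Σ kqᵢ/rᵢ.
Distances from the field point to each charge: r₁ = 1.52 m, r₂ = 2.14 m.
V = k[(9.00×10⁻⁶)/(1.52) + (3.03×10⁻⁶)/(2.14)] = 6.58×10⁴ V.

6.58×10⁴ V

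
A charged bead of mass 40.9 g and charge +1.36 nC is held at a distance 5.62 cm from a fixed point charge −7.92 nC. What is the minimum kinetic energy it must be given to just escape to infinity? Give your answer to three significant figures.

To just escape, total mechanical energy must reach zero at infinity: ½mv²_min + U = 0, so ½mv²_min = −U = |kQq|/r.
|U| = |kQq|/r = (8.99×10⁹ N·m²/C²)(7.92×10⁻⁹)(1.36×10⁻⁹)/(0.0562) = 1.72×10⁻⁶ J.

1.72×10⁻⁶ J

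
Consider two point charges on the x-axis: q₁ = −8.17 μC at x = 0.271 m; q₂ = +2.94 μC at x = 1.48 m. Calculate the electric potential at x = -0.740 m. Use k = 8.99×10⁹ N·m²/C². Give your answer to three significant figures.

Electric potential is a scalar, so the contributions from each charge add algebraically: V = Σ kqᵢ/rᵢ.
Distances from the field point to each charge: r₁ = 1.01 m, r₂ = 2.22 m.
V = k[(-8.17×10⁻⁶)/(1.01) + (2.94×10⁻⁶)/(2.22)] = -6.07×10⁴ V.

-6.07×10⁴ V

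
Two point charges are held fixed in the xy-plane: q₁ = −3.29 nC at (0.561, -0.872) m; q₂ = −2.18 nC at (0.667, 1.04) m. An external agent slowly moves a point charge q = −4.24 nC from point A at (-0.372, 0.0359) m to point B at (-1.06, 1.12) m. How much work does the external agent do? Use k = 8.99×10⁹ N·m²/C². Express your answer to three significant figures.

-5.69×10⁻⁸ J

For quasistatic motion the external work equals the change in potential energy: W_ext = qΔV = q(V_B − V_A).
At A: distances to the source charges are 1.30 m, 1.44 m; V_A = Σ kqᵢ/rᵢ = -36.3 V.
At B: distances to the source charges are 2.57 m, 1.73 m; V_B = Σ kqᵢ/rᵢ = -22.9 V.
ΔV = V_B − V_A = 13.4 V.
W_ext = qΔV = (-4.24×10⁻⁹ C)(13.4 V) = -5.69×10⁻⁸ J.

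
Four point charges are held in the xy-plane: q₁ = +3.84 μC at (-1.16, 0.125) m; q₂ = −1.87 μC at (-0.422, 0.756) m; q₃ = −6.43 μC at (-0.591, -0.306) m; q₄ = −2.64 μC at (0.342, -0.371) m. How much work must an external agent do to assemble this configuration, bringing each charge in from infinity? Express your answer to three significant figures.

The work to assemble the configuration equals its total potential energy, U = Σ kqᵢqⱼ/rᵢⱼ over all pairs.
Pair separations: r₁₂ = 0.971 m, r₁₃ = 0.714 m, r₁₄ = 1.58 m, r₂₃ = 1.08 m, r₂₄ = 1.36 m, r₃₄ = 0.935 m.
Summing all 6 pair terms gives U = -0.139 J.

-0.139 J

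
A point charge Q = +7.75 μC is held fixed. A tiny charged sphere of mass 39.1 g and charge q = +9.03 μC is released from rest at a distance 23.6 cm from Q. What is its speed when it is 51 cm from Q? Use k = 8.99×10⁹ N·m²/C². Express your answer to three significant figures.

8.56 m/s

Only the electrostatic force acts, so mechanical energy is conserved: ½mv² = U₁ − U₂ = kQq(1/r₁ − 1/r₂).
U₁ − U₂ = (8.99×10⁹ N·m²/C²)(7.75×10⁻⁶ C)(9.03×10⁻⁶ C)(1/0.236 − 1/0.510) = 1.43 J.
v = √(2·1.43/0.0391) = 8.56 m/s.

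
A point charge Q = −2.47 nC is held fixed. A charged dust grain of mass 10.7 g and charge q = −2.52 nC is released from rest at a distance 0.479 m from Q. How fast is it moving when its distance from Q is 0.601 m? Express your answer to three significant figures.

2.11×10⁻³ m/s

Only the electrostatic force acts, so mechanical energy is conserved: ½mv² = U₁ − U₂ = kQq(1/r₁ − 1/r₂).
U₁ − U₂ = (8.99×10⁹ N·m²/C²)(-2.47×10⁻⁹ C)(-2.52×10⁻⁹ C)(1/0.479 − 1/0.601) = 2.37×10⁻⁸ J.
v = √(2·2.37×10⁻⁸/0.0107) = 2.11×10⁻³ m/s.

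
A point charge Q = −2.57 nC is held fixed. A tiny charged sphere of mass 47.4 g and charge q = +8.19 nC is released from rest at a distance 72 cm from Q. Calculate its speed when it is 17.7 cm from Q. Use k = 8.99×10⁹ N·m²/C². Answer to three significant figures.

Only the electrostatic force acts, so mechanical energy is conserved: ½mv² = U₁ − U₂ = kQq(1/r₁ − 1/r₂).
U₁ − U₂ = (8.99×10⁹ N·m²/C²)(-2.57×10⁻⁹ C)(8.19×10⁻⁹ C)(1/0.720 − 1/0.177) = 8.06×10⁻⁷ J.
v = √(2·8.06×10⁻⁷/0.0474) = 5.83×10⁻³ m/s.

5.83×10⁻³ m/s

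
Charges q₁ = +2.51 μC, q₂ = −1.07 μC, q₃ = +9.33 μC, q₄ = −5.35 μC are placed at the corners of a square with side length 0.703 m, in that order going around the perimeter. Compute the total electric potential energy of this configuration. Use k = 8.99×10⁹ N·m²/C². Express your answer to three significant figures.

-0.709 J

The assembly work is the sum of pairwise potential energies, U = Σ_{i<j} kqᵢqⱼ/rᵢⱼ.
The four side pairs have separation 0.703 m and the two diagonal pairs 0.994 m.
Summing all 6 pair terms gives U = -0.709 J.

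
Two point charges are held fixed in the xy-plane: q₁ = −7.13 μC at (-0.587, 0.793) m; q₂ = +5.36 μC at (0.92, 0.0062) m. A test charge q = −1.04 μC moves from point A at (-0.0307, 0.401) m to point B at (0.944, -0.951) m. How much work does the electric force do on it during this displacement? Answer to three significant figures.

The work done by the electric force is W_field = −ΔU = −q(V_B − V_A) = q(V_A − V_B).
At A: distances to the source charges are 0.681 m, 1.03 m; V_A = Σ kqᵢ/rᵢ = -4.74×10⁴ V.
At B: distances to the source charges are 2.32 m, 0.958 m; V_B = Σ kqᵢ/rᵢ = 2.27×10⁴ V.
ΔV = V_B − V_A = 7.01×10⁴ V.
W_field = −qΔV = −(-1.04×10⁻⁶ C)(7.01×10⁴ V) = 0.0729 J.

0.0729 J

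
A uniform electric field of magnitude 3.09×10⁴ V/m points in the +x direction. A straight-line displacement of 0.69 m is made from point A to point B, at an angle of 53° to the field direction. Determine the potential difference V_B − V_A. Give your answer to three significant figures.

Only the component of displacement along E changes the potential: ΔV = −E·d·cosθ.
ΔV = −(3.09×10⁴ V/m)(0.690 m)cos53° = -1.28×10⁴ V.

-1.28×10⁴ V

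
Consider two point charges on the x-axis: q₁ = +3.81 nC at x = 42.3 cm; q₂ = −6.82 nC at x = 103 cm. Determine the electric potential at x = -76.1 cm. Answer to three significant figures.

Electric potential is a scalar, so the contributions from each charge add algebraically: V = Σ kqᵢ/rᵢ.
Distances from the field point to each charge: r₁ = 1.18 m, r₂ = 1.79 m.
V = k[(3.81×10⁻⁹)/(1.18) + (-6.82×10⁻⁹)/(1.79)] = -5.30 V.

-5.30 V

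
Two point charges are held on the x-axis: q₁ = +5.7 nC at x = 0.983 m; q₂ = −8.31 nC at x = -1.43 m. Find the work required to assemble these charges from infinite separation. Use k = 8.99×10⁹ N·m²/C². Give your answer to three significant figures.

The work to assemble the configuration equals its total potential energy, U = Σ kqᵢqⱼ/rᵢⱼ over all pairs.
Pair separations: r₁₂ = 2.41 m.
U = (-1.76×10⁻⁷) = -1.76×10⁻⁷ J.

-1.76×10⁻⁷ J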